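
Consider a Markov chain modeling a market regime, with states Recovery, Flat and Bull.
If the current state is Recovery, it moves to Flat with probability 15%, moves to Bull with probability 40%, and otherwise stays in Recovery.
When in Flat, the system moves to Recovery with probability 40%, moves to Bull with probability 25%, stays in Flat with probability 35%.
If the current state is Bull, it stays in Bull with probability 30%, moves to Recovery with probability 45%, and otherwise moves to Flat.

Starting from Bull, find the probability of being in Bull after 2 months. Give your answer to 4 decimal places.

Sum over the intermediate state after 1 month:
P = P(Bull→Recovery)·P(Recovery→Bull) + P(Bull→Flat)·P(Flat→Bull) + P(Bull→Bull)·P(Bull→Bull)
  = 0.45×0.4 + 0.25×0.25 + 0.3×0.3
  = 0.1800 + 0.0625 + 0.0900 = 0.3325

0.3325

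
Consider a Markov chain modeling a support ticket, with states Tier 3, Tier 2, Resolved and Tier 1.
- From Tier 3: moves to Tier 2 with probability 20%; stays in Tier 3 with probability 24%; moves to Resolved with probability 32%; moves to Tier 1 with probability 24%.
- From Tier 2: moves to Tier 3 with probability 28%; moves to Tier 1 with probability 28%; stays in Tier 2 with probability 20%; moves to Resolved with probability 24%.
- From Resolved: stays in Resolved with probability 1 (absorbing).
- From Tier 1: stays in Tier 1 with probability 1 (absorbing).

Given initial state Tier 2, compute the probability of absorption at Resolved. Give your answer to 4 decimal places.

Let h(s) be the probability of absorption at Resolved starting from transient state s. Then h(Resolved) = 1 and h(Tier 1) = 0. By first-step analysis:
h(Tier 3) = 0.24·h(Tier 3) + 0.2·h(Tier 2) + 0.32·1 + 0.24·0
h(Tier 2) = 0.28·h(Tier 3) + 0.2·h(Tier 2) + 0.24·1 + 0.28·0
Solving: h(Tier 3) = 0.5507, h(Tier 2) = 0.4928.
Starting from Tier 2, the probability is 0.4928.

0.4928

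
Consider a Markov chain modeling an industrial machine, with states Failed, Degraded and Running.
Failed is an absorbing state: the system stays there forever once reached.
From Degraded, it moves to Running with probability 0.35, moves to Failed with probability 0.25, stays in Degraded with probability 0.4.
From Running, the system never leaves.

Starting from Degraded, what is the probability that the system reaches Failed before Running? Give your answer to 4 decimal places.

0.4167

Let h(s) be the probability of absorption at Failed starting from transient state s. Then h(Failed) = 1 and h(Running) = 0. By first-step analysis:
h(Degraded) = 0.25·1 + 0.4·h(Degraded) + 0.35·0
Solving: h(Degraded) = 0.4167.
Starting from Degraded, the probability is 0.4167.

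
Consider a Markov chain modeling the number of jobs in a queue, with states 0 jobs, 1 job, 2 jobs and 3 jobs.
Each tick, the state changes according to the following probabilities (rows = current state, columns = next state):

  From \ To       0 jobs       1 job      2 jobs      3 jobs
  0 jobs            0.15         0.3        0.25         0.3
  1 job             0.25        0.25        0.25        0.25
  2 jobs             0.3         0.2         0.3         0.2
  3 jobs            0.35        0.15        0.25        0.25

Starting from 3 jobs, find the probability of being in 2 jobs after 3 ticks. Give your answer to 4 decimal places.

0.2631

Propagate the distribution vector 3 ticks from 3 jobs.
After 0 ticks: (0.0000, 0.0000, 0.0000, 1.0000)
After 1 tick: (0.3500, 0.1500, 0.2500, 0.2500)
After 2 ticks: (0.2525, 0.2300, 0.2625, 0.2550)
After 3 ticks: (0.2634, 0.2240, 0.2631, 0.2495)
P(in 2 jobs after 3 ticks) = 0.2631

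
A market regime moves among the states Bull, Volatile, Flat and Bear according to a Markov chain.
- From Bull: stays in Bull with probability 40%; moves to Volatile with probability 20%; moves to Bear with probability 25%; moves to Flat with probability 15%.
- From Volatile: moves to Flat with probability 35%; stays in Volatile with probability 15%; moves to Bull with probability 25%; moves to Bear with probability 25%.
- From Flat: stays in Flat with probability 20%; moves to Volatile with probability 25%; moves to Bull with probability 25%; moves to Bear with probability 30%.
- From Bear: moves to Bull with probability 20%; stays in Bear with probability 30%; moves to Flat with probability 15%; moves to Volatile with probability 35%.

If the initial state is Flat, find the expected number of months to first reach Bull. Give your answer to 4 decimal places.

Let t(s) be the expected number of months to first reach Bull from state s, with t(Bull) = 0. Conditioning on the first month:
t(Volatile) = 1 + 0.15·t(Volatile) + 0.35·t(Flat) + 0.25·t(Bear)
t(Flat) = 1 + 0.25·t(Volatile) + 0.2·t(Flat) + 0.3·t(Bear)
t(Bear) = 1 + 0.35·t(Volatile) + 0.15·t(Flat) + 0.3·t(Bear)
Solving: t(Volatile) = 4.2343, t(Flat) = 4.2439, t(Bear) = 4.4551.
Expected months from Flat to Bull: 4.2439.

4.2439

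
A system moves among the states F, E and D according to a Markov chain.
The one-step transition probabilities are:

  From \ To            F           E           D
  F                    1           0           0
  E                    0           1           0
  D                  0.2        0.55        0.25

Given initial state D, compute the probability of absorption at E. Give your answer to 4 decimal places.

Let h(s) be the probability of absorption at E starting from transient state s. Then h(E) = 1 and h(F) = 0. By first-step analysis:
h(D) = 0.2·0 + 0.55·1 + 0.25·h(D)
Solving: h(D) = 0.7333.
Starting from D, the probability is 0.7333.

0.7333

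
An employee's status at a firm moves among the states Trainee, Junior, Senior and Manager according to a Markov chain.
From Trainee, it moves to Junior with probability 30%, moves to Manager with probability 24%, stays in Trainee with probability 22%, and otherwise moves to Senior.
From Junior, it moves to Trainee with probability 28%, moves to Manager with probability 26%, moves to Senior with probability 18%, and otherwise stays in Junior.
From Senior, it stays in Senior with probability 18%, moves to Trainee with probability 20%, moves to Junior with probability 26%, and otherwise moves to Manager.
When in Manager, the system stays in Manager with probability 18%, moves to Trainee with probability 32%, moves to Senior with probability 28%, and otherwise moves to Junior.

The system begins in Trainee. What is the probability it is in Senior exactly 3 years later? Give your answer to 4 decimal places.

0.2215

Propagate the distribution vector 3 years from Trainee.
After 0 years: (1.0000, 0.0000, 0.0000, 0.0000)
After 1 year: (0.2200, 0.3000, 0.2400, 0.2400)
After 2 years: (0.2572, 0.2652, 0.2172, 0.2604)
After 3 years: (0.2576, 0.2652, 0.2215, 0.2557)
P(in Senior after 3 years) = 0.2215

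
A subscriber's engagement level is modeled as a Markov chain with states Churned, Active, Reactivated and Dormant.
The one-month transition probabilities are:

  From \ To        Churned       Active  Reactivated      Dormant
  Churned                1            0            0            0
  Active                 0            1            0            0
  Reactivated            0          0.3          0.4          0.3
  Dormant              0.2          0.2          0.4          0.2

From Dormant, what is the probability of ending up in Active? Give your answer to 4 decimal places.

Let h(s) be the probability of absorption at Active starting from transient state s. Then h(Active) = 1 and h(Churned) = 0. By first-step analysis:
h(Reactivated) = 0.3·1 + 0.4·h(Reactivated) + 0.3·h(Dormant)
h(Dormant) = 0.2·0 + 0.2·1 + 0.4·h(Reactivated) + 0.2·h(Dormant)
Solving: h(Reactivated) = 0.8333, h(Dormant) = 0.6667.
Starting from Dormant, the probability is 0.6667.

0.6667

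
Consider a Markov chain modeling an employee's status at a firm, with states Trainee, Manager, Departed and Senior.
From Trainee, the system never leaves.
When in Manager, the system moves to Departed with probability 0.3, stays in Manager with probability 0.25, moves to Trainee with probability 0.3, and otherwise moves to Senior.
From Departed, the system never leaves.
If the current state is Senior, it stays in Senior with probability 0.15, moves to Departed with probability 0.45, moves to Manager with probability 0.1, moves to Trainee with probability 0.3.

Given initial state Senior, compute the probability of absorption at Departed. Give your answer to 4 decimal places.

0.5904

Let h(s) be the probability of absorption at Departed starting from transient state s. Then h(Departed) = 1 and h(Trainee) = 0. By first-step analysis:
h(Manager) = 0.3·0 + 0.25·h(Manager) + 0.3·1 + 0.15·h(Senior)
h(Senior) = 0.3·0 + 0.1·h(Manager) + 0.45·1 + 0.15·h(Senior)
Solving: h(Manager) = 0.5181, h(Senior) = 0.5904.
Starting from Senior, the probability is 0.5904.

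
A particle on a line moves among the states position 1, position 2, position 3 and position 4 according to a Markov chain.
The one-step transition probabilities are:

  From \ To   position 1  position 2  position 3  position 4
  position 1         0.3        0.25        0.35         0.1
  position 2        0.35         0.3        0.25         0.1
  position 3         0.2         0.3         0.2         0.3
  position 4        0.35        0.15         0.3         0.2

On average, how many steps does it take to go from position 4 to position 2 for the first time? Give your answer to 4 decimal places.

4.5015

Let t(s) be the expected number of steps to first reach position 2 from state s, with t(position 2) = 0. Conditioning on the first step:
t(position 1) = 1 + 0.3·t(position 1) + 0.35·t(position 3) + 0.1·t(position 4)
t(position 3) = 1 + 0.2·t(position 1) + 0.2·t(position 3) + 0.3·t(position 4)
t(position 4) = 1 + 0.35·t(position 1) + 0.3·t(position 3) + 0.2·t(position 4)
Solving: t(position 1) = 4.0465, t(position 3) = 3.9497, t(position 4) = 4.5015.
Expected steps from position 4 to position 2: 4.5015.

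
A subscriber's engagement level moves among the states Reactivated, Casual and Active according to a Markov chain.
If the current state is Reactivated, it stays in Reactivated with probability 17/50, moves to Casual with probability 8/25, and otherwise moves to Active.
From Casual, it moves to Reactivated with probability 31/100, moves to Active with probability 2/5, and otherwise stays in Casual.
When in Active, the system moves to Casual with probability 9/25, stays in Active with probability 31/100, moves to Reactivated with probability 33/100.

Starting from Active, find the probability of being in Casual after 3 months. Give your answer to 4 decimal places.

0.3244

Propagate the distribution vector 3 months from Active.
After 0 months: (0.0000, 0.0000, 1.0000)
After 1 month: (0.3300, 0.3600, 0.3100)
After 2 months: (0.3261, 0.3216, 0.3523)
After 3 months: (0.3268, 0.3244, 0.3487)
P(in Casual after 3 months) = 0.3244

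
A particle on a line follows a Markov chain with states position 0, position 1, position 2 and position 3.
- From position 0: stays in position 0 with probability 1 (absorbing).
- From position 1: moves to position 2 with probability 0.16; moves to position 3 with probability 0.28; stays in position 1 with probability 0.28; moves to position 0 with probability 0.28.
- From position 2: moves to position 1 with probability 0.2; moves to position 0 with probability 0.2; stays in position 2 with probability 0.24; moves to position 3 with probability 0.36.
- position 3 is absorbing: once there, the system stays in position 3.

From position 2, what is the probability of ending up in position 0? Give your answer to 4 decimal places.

Let h(s) be the probability of absorption at position 0 starting from transient state s. Then h(position 0) = 1 and h(position 3) = 0. By first-step analysis:
h(position 1) = 0.28·1 + 0.28·h(position 1) + 0.16·h(position 2) + 0.28·0
h(position 2) = 0.2·1 + 0.2·h(position 1) + 0.24·h(position 2) + 0.36·0
Solving: h(position 1) = 0.4752, h(position 2) = 0.3882.
Starting from position 2, the probability is 0.3882.

0.3882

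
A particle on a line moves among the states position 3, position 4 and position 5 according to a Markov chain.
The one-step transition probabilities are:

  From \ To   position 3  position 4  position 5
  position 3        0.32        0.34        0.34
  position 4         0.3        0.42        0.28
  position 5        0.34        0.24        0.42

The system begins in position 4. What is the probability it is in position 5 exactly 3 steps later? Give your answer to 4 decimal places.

Propagate the distribution vector 3 steps from position 4.
After 0 steps: (0.0000, 1.0000, 0.0000)
After 1 step: (0.3000, 0.4200, 0.2800)
After 2 steps: (0.3172, 0.3456, 0.3372)
After 3 steps: (0.3198, 0.3339, 0.3462)
P(in position 5 after 3 steps) = 0.3462

0.3462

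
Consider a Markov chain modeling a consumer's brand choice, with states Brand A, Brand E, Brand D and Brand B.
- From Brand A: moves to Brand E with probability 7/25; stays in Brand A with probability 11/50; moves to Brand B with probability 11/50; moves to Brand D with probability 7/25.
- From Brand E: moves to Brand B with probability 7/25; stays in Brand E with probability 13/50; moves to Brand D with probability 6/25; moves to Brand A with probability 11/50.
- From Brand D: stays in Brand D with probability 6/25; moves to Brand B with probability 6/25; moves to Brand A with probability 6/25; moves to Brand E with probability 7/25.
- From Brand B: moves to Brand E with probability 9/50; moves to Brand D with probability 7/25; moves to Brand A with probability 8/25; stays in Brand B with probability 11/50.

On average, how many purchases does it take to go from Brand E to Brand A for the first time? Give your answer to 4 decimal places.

3.9924

Let t(s) be the expected number of purchases to first reach Brand A from state s, with t(Brand A) = 0. Conditioning on the first purchase:
t(Brand E) = 1 + 0.26·t(Brand E) + 0.24·t(Brand D) + 0.28·t(Brand B)
t(Brand D) = 1 + 0.28·t(Brand E) + 0.24·t(Brand D) + 0.24·t(Brand B)
t(Brand B) = 1 + 0.18·t(Brand E) + 0.28·t(Brand D) + 0.22·t(Brand B)
Solving: t(Brand E) = 3.9924, t(Brand D) = 3.9277, t(Brand B) = 3.6133.
Expected purchases from Brand E to Brand A: 3.9924.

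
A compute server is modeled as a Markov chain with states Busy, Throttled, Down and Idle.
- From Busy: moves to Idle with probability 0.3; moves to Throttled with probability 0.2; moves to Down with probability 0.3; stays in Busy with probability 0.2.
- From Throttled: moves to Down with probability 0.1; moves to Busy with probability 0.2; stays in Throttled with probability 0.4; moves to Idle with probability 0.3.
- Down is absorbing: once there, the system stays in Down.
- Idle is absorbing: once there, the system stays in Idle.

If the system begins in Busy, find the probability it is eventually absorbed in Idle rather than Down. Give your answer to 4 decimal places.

0.5455

Let h(s) be the probability of absorption at Idle starting from transient state s. Then h(Idle) = 1 and h(Down) = 0. By first-step analysis:
h(Busy) = 0.2·h(Busy) + 0.2·h(Throttled) + 0.3·0 + 0.3·1
h(Throttled) = 0.2·h(Busy) + 0.4·h(Throttled) + 0.1·0 + 0.3·1
Solving: h(Busy) = 0.5455, h(Throttled) = 0.6818.
Starting from Busy, the probability is 0.5455.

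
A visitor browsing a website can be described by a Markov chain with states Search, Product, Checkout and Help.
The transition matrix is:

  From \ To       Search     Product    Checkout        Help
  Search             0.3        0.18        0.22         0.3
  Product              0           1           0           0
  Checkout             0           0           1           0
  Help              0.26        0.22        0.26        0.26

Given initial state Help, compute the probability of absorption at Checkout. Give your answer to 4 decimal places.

Let h(s) be the probability of absorption at Checkout starting from transient state s. Then h(Checkout) = 1 and h(Product) = 0. By first-step analysis:
h(Search) = 0.3·h(Search) + 0.18·0 + 0.22·1 + 0.3·h(Help)
h(Help) = 0.26·h(Search) + 0.22·0 + 0.26·1 + 0.26·h(Help)
Solving: h(Search) = 0.5473, h(Help) = 0.5436.
Starting from Help, the probability is 0.5436.

0.5436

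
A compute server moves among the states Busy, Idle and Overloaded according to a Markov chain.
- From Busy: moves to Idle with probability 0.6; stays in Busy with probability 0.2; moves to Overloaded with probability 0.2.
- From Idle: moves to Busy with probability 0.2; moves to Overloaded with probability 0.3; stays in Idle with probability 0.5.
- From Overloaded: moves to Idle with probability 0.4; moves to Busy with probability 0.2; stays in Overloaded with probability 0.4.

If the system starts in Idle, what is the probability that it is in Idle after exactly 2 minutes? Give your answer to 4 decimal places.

0.4900

Sum over the intermediate state after 1 minute:
P = P(Idle→Busy)·P(Busy→Idle) + P(Idle→Idle)·P(Idle→Idle) + P(Idle→Overloaded)·P(Overloaded→Idle)
  = 0.2×0.6 + 0.5×0.5 + 0.3×0.4
  = 0.1200 + 0.2500 + 0.1200 = 0.4900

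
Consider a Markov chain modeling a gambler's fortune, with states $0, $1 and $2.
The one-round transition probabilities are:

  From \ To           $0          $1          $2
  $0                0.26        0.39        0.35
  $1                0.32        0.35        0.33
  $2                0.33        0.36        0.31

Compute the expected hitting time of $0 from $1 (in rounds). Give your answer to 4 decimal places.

3.0937

Let t(s) be the expected number of rounds to first reach $0 from state s, with t($0) = 0. Conditioning on the first round:
t($1) = 1 + 0.35·t($1) + 0.33·t($2)
t($2) = 1 + 0.36·t($1) + 0.31·t($2)
Solving: t($1) = 3.0937, t($2) = 3.0634.
Expected rounds from $1 to $0: 3.0937.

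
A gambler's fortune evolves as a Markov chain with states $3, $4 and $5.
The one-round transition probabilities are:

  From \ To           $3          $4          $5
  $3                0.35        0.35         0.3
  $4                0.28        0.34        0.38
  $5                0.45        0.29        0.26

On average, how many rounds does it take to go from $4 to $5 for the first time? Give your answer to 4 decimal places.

2.8097

Let t(s) be the expected number of rounds to first reach $5 from state s, with t($5) = 0. Conditioning on the first round:
t($3) = 1 + 0.35·t($3) + 0.35·t($4)
t($4) = 1 + 0.28·t($3) + 0.34·t($4)
Solving: t($3) = 3.0514, t($4) = 2.8097.
Expected rounds from $4 to $5: 2.8097.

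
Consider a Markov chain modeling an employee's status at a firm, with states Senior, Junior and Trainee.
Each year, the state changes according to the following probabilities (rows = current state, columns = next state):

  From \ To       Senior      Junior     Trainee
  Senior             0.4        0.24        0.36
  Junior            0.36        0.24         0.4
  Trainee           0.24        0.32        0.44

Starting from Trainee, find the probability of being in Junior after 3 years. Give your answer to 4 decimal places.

0.2726

Propagate the distribution vector 3 years from Trainee.
After 0 years: (0.0000, 0.0000, 1.0000)
After 1 year: (0.2400, 0.3200, 0.4400)
After 2 years: (0.3168, 0.2752, 0.4080)
After 3 years: (0.3237, 0.2726, 0.4036)
P(in Junior after 3 years) = 0.2726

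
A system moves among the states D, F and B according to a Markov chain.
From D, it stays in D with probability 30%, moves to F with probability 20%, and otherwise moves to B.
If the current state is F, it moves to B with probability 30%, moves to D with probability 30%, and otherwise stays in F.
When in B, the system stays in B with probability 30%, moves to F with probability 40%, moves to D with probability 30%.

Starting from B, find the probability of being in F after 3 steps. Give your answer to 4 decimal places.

Propagate the distribution vector 3 steps from B.
After 0 steps: (0.0000, 0.0000, 1.0000)
After 1 step: (0.3000, 0.4000, 0.3000)
After 2 steps: (0.3000, 0.3400, 0.3600)
After 3 steps: (0.3000, 0.3400, 0.3600)
P(in F after 3 steps) = 0.3400

0.3400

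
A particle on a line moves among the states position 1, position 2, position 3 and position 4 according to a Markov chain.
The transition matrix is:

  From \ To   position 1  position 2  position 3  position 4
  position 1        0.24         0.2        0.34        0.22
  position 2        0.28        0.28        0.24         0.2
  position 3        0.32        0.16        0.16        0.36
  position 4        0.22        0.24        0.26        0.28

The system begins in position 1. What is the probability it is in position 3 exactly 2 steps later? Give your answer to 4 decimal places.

0.2412

Propagate the distribution vector 2 steps from position 1.
After 0 steps: (1.0000, 0.0000, 0.0000, 0.0000)
After 1 step: (0.2400, 0.2000, 0.3400, 0.2200)
After 2 steps: (0.2708, 0.2112, 0.2412, 0.2768)
P(in position 3 after 2 steps) = 0.2412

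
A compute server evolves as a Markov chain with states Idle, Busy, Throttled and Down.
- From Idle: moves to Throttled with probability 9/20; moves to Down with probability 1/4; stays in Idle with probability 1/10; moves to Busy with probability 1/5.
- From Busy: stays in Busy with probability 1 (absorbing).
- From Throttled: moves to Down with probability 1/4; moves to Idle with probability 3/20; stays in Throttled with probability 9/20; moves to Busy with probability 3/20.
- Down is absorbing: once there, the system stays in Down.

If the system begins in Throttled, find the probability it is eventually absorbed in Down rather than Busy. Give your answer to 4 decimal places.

0.6140

Let h(s) be the probability of absorption at Down starting from transient state s. Then h(Down) = 1 and h(Busy) = 0. By first-step analysis:
h(Idle) = 0.1·h(Idle) + 0.2·0 + 0.45·h(Throttled) + 0.25·1
h(Throttled) = 0.15·h(Idle) + 0.15·0 + 0.45·h(Throttled) + 0.25·1
Solving: h(Idle) = 0.5848, h(Throttled) = 0.6140.
Starting from Throttled, the probability is 0.6140.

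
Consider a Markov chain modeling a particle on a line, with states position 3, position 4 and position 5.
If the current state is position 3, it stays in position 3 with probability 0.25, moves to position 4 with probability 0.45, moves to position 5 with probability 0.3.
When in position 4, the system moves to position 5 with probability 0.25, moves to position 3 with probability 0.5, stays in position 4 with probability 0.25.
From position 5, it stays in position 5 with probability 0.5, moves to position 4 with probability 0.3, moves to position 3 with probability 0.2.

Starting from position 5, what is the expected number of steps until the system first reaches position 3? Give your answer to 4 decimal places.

3.5000

Let t(s) be the expected number of steps to first reach position 3 from state s, with t(position 3) = 0. Conditioning on the first step:
t(position 4) = 1 + 0.25·t(position 4) + 0.25·t(position 5)
t(position 5) = 1 + 0.3·t(position 4) + 0.5·t(position 5)
Solving: t(position 4) = 2.5000, t(position 5) = 3.5000.
Expected steps from position 5 to position 3: 3.5000.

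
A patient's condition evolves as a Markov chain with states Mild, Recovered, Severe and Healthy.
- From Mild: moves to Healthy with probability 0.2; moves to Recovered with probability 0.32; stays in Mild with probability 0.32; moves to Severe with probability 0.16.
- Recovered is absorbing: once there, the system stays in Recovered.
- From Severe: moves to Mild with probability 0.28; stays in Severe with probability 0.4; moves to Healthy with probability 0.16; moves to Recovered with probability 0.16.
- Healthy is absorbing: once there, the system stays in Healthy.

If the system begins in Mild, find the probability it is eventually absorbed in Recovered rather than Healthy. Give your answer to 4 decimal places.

Let h(s) be the probability of absorption at Recovered starting from transient state s. Then h(Recovered) = 1 and h(Healthy) = 0. By first-step analysis:
h(Mild) = 0.32·h(Mild) + 0.32·1 + 0.16·h(Severe) + 0.2·0
h(Severe) = 0.28·h(Mild) + 0.16·1 + 0.4·h(Severe) + 0.16·0
Solving: h(Mild) = 0.5991, h(Severe) = 0.5463.
Starting from Mild, the probability is 0.5991.

0.5991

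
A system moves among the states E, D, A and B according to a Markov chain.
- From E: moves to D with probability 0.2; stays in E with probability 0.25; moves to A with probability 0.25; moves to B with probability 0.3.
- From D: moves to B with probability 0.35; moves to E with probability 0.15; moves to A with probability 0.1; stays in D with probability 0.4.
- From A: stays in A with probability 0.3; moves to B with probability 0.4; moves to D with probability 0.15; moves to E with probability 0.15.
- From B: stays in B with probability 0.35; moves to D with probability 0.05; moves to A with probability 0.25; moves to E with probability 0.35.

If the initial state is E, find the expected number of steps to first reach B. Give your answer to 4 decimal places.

Let t(s) be the expected number of steps to first reach B from state s, with t(B) = 0. Conditioning on the first step:
t(E) = 1 + 0.25·t(E) + 0.2·t(D) + 0.25·t(A)
t(D) = 1 + 0.15·t(E) + 0.4·t(D) + 0.1·t(A)
t(A) = 1 + 0.15·t(E) + 0.15·t(D) + 0.3·t(A)
Solving: t(E) = 2.9906, t(D) = 2.8614, t(A) = 2.6826.
Expected steps from E to B: 2.9906.

2.9906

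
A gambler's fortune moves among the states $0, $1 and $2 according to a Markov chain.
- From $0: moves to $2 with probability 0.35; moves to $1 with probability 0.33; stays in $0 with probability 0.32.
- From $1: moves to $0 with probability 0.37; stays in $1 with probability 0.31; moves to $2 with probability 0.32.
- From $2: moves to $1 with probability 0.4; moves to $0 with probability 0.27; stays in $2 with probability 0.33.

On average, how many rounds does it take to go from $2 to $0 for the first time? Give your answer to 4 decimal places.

3.2605

Let t(s) be the expected number of rounds to first reach $0 from state s, with t($0) = 0. Conditioning on the first round:
t($1) = 1 + 0.31·t($1) + 0.32·t($2)
t($2) = 1 + 0.4·t($1) + 0.33·t($2)
Solving: t($1) = 2.9614, t($2) = 3.2605.
Expected rounds from $2 to $0: 3.2605.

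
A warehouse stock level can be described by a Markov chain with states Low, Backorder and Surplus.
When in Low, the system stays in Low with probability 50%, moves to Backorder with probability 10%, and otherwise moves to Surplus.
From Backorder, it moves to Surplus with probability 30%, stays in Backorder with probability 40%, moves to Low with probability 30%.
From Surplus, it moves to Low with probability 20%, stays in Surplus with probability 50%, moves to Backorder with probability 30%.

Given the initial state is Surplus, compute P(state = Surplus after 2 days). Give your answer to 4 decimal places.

0.4200

Sum over the intermediate state after 1 day:
P = P(Surplus→Low)·P(Low→Surplus) + P(Surplus→Backorder)·P(Backorder→Surplus) + P(Surplus→Surplus)·P(Surplus→Surplus)
  = 0.2×0.4 + 0.3×0.3 + 0.5×0.5
  = 0.0800 + 0.0900 + 0.2500 = 0.4200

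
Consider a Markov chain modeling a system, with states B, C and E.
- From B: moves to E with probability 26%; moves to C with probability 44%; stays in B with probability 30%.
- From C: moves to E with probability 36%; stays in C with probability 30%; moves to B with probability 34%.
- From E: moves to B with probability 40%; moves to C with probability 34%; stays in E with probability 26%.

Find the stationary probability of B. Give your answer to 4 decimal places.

Let the stationary distribution be π with π = πP and π_1 + π_2 + π_3 = 1.
π_1 = 0.3·π_1 + 0.34·π_2 + 0.4·π_3
π_2 = 0.44·π_1 + 0.3·π_2 + 0.34·π_3
Solving with the normalization constraint gives π = (0.3440, 0.3600, 0.2960).
So the stationary probability of B is 0.3440.

0.3440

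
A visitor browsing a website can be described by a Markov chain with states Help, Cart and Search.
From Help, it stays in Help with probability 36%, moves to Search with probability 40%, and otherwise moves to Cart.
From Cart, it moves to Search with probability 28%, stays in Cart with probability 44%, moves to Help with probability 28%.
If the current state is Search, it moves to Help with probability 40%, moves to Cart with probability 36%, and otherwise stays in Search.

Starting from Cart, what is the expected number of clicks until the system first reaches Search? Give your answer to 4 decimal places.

3.1593

Let t(s) be the expected number of clicks to first reach Search from state s, with t(Search) = 0. Conditioning on the first click:
t(Help) = 1 + 0.36·t(Help) + 0.24·t(Cart)
t(Cart) = 1 + 0.28·t(Help) + 0.44·t(Cart)
Solving: t(Help) = 2.7473, t(Cart) = 3.1593.
Expected clicks from Cart to Search: 3.1593.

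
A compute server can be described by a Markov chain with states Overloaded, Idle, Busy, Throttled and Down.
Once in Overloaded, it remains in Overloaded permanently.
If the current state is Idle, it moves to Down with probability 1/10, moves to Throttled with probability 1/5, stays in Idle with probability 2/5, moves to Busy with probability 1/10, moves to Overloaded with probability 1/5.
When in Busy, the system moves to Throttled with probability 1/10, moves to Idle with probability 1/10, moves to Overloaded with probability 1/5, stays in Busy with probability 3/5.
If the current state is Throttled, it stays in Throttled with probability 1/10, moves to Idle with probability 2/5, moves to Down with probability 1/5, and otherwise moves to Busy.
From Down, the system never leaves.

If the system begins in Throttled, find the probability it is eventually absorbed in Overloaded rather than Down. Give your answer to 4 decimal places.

0.5578

Let h(s) be the probability of absorption at Overloaded starting from transient state s. Then h(Overloaded) = 1 and h(Down) = 0. By first-step analysis:
h(Idle) = 0.2·1 + 0.4·h(Idle) + 0.1·h(Busy) + 0.2·h(Throttled) + 0.1·0
h(Busy) = 0.2·1 + 0.1·h(Idle) + 0.6·h(Busy) + 0.1·h(Throttled)
h(Throttled) = 0.4·h(Idle) + 0.3·h(Busy) + 0.1·h(Throttled) + 0.2·0
Solving: h(Idle) = 0.6531, h(Busy) = 0.8027, h(Throttled) = 0.5578.
Starting from Throttled, the probability is 0.5578.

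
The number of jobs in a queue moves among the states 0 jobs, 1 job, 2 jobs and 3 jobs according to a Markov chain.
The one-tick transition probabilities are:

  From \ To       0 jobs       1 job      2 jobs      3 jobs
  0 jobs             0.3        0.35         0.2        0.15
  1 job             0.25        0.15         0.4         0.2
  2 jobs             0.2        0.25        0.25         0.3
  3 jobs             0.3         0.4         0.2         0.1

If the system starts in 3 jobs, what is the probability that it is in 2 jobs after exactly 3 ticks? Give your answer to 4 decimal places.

Propagate the distribution vector 3 ticks from 3 jobs.
After 0 ticks: (0.0000, 0.0000, 0.0000, 1.0000)
After 1 tick: (0.3000, 0.4000, 0.2000, 0.1000)
After 2 ticks: (0.2600, 0.2550, 0.2900, 0.1950)
After 3 ticks: (0.2583, 0.2798, 0.2655, 0.1965)
P(in 2 jobs after 3 ticks) = 0.2655

0.2655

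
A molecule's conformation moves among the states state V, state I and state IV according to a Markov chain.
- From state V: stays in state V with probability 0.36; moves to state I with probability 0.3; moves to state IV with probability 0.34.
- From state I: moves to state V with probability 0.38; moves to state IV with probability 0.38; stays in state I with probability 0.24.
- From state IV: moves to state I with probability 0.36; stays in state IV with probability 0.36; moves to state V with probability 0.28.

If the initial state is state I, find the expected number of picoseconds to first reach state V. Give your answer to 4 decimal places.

Let t(s) be the expected number of picoseconds to first reach state V from state s, with t(state V) = 0. Conditioning on the first picosecond:
t(state I) = 1 + 0.24·t(state I) + 0.38·t(state IV)
t(state IV) = 1 + 0.36·t(state I) + 0.36·t(state IV)
Solving: t(state I) = 2.9176, t(state IV) = 3.2037.
Expected picoseconds from state I to state V: 2.9176.

2.9176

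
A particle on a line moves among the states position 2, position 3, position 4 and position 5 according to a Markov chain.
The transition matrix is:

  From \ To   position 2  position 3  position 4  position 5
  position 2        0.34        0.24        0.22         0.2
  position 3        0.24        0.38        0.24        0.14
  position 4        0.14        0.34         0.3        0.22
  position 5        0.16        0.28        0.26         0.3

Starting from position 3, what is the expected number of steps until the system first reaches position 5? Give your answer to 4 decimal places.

5.7356

Let t(s) be the expected number of steps to first reach position 5 from state s, with t(position 5) = 0. Conditioning on the first step:
t(position 2) = 1 + 0.34·t(position 2) + 0.24·t(position 3) + 0.22·t(position 4)
t(position 3) = 1 + 0.24·t(position 2) + 0.38·t(position 3) + 0.24·t(position 4)
t(position 4) = 1 + 0.14·t(position 2) + 0.34·t(position 3) + 0.3·t(position 4)
Solving: t(position 2) = 5.3632, t(position 3) = 5.7356, t(position 4) = 5.2871.
Expected steps from position 3 to position 5: 5.7356.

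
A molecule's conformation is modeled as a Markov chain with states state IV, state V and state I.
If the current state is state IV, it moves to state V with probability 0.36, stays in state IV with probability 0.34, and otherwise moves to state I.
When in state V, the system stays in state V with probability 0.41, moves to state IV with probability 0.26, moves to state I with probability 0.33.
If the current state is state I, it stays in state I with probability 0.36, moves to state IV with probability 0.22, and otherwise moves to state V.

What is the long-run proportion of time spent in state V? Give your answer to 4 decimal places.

Let the stationary distribution be π with π = πP and π_1 + π_2 + π_3 = 1.
π_1 = 0.34·π_1 + 0.26·π_2 + 0.22·π_3
π_2 = 0.36·π_1 + 0.41·π_2 + 0.42·π_3
Solving with the normalization constraint gives π = (0.2682, 0.3999, 0.3319).
So the stationary probability of state V is 0.3999.

0.3999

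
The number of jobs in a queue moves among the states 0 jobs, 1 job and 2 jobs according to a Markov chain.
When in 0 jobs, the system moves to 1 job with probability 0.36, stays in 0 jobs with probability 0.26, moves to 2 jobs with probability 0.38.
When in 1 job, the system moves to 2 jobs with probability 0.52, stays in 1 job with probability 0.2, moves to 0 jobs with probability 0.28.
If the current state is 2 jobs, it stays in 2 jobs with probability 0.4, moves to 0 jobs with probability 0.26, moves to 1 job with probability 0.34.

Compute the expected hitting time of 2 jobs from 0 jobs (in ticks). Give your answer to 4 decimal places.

Let t(s) be the expected number of ticks to first reach 2 jobs from state s, with t(2 jobs) = 0. Conditioning on the first tick:
t(0 jobs) = 1 + 0.26·t(0 jobs) + 0.36·t(1 job)
t(1 job) = 1 + 0.28·t(0 jobs) + 0.2·t(1 job)
Solving: t(0 jobs) = 2.3616, t(1 job) = 2.0765.
Expected ticks from 0 jobs to 2 jobs: 2.3616.

2.3616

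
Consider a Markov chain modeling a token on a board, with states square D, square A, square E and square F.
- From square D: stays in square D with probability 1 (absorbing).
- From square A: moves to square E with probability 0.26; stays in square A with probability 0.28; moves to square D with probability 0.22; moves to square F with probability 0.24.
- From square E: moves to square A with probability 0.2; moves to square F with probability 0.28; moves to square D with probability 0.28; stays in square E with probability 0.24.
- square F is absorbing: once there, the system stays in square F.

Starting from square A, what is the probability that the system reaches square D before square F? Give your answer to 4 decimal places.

Let h(s) be the probability of absorption at square D starting from transient state s. Then h(square D) = 1 and h(square F) = 0. By first-step analysis:
h(square A) = 0.22·1 + 0.28·h(square A) + 0.26·h(square E) + 0.24·0
h(square E) = 0.28·1 + 0.2·h(square A) + 0.24·h(square E) + 0.28·0
Solving: h(square A) = 0.4847, h(square E) = 0.4960.
Starting from square A, the probability is 0.4847.

0.4847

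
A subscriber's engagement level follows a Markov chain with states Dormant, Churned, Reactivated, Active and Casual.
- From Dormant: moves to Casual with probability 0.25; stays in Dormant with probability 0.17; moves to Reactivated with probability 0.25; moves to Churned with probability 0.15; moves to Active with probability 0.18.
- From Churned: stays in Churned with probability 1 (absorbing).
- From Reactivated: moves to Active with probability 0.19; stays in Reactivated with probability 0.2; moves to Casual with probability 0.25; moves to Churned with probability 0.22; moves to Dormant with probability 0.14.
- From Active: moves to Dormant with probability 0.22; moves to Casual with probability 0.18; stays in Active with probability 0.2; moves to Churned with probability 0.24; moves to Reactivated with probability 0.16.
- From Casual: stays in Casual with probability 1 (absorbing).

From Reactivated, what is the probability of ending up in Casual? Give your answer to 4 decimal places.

0.5268

Let h(s) be the probability of absorption at Casual starting from transient state s. Then h(Casual) = 1 and h(Churned) = 0. By first-step analysis:
h(Dormant) = 0.17·h(Dormant) + 0.15·0 + 0.25·h(Reactivated) + 0.18·h(Active) + 0.25·1
h(Reactivated) = 0.14·h(Dormant) + 0.22·0 + 0.2·h(Reactivated) + 0.19·h(Active) + 0.25·1
h(Active) = 0.22·h(Dormant) + 0.24·0 + 0.16·h(Reactivated) + 0.2·h(Active) + 0.18·1
Solving: h(Dormant) = 0.5652, h(Reactivated) = 0.5268, h(Active) = 0.4858.
Starting from Reactivated, the probability is 0.5268.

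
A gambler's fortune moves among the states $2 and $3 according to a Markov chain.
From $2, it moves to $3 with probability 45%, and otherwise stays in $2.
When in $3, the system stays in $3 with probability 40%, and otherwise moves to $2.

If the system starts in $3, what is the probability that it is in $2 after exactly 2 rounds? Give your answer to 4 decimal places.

0.5700

Sum over the intermediate state after 1 round:
P = P($3→$2)·P($2→$2) + P($3→$3)·P($3→$2)
  = 0.6×0.55 + 0.4×0.6
  = 0.3300 + 0.2400 = 0.5700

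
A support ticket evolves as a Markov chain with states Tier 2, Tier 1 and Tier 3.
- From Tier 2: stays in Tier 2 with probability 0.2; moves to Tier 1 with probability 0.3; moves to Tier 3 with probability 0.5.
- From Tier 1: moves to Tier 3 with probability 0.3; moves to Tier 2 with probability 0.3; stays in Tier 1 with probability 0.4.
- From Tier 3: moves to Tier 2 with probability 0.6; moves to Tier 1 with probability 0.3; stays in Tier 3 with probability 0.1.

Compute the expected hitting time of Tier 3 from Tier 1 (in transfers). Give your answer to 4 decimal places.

2.8205

Let t(s) be the expected number of transfers to first reach Tier 3 from state s, with t(Tier 3) = 0. Conditioning on the first transfer:
t(Tier 2) = 1 + 0.2·t(Tier 2) + 0.3·t(Tier 1)
t(Tier 1) = 1 + 0.3·t(Tier 2) + 0.4·t(Tier 1)
Solving: t(Tier 2) = 2.3077, t(Tier 1) = 2.8205.
Expected transfers from Tier 1 to Tier 3: 2.8205.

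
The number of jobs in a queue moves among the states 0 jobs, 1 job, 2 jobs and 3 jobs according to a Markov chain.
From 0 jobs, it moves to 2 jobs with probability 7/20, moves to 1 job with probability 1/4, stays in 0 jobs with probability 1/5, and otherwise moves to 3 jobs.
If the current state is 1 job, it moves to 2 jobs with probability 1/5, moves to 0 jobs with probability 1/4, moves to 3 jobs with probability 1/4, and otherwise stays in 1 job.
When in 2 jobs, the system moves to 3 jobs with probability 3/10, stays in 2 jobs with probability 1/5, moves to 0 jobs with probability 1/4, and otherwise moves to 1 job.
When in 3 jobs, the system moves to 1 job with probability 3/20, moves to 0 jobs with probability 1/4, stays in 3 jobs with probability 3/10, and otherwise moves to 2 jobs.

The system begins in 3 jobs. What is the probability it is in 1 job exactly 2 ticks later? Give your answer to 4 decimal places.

0.2275

Propagate the distribution vector 2 ticks from 3 jobs.
After 0 ticks: (0.0000, 0.0000, 0.0000, 1.0000)
After 1 tick: (0.2500, 0.1500, 0.3000, 0.3000)
After 2 ticks: (0.2375, 0.2275, 0.2675, 0.2675)
P(in 1 job after 2 ticks) = 0.2275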